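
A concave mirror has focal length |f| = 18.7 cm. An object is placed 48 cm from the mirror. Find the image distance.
f = +18.7 cm (concave); 1/di = 1/f − 1/do → di = 30.63 cm (real image, in front of mirror)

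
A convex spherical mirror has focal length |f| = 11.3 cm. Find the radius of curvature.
R = 2|f| = 22.6 cm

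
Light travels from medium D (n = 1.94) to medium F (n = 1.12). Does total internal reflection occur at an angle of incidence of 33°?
θc = arcsin(n₂/n₁) = 35.26°; 33° < θc, so no — the ray refracts.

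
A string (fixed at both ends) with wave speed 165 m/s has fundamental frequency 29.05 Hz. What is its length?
L = v/(2f₁) = 2.84 m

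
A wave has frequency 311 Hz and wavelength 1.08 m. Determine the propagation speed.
v = fλ = 335.9 m/s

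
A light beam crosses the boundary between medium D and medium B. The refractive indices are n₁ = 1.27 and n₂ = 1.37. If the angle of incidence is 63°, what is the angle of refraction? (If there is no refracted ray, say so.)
sin θ₂ = (n₁/n₂)·sin θ₁ = 0.826 → θ₂ = 55.69°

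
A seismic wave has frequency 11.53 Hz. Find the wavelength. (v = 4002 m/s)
λ = v/f = 347.1 m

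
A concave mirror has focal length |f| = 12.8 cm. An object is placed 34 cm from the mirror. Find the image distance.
f = +12.8 cm (concave); 1/di = 1/f − 1/do → di = 20.53 cm (real image, in front of mirror)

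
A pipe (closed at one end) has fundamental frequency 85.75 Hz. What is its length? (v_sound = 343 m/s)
L = v/(4f₁) = 1 m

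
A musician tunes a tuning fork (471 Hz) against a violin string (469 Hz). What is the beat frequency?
2 Hz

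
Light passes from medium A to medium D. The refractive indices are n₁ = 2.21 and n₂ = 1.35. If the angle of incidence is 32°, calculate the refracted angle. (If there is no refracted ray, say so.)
sin θ₂ = (n₁/n₂)·sin θ₁ = 0.8675 → θ₂ = 60.17°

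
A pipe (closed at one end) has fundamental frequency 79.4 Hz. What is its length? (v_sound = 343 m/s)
L = v/(4f₁) = 1.08 m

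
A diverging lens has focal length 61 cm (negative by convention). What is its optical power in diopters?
P = 1/f = -1.639 D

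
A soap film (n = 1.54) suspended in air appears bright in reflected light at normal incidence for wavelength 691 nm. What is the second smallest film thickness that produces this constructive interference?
2nt = (m − ½)λ with m = 2 → t = (m − ½)λ/(2n) = 336.5 nm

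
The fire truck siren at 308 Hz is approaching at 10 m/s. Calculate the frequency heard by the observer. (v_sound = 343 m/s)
f_obs = f·v/(v − v_s) = 317.2 Hz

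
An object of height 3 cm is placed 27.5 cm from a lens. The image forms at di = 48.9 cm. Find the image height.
hi = (-di/do) × ho = -5.335 cm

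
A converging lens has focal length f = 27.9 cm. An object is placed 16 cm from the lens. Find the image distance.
1/di = 1/f − 1/do → di = -37.51 cm (virtual image)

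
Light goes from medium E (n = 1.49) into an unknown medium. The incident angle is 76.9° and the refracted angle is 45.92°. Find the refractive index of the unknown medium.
n₂ = n₁·sin θ₁ / sin θ₂ = 2.02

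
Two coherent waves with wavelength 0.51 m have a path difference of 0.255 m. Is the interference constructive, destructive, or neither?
destructive — path difference = 0.5λ, an odd multiple of λ/2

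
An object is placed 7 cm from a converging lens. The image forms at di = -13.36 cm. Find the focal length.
1/f = 1/do + 1/di → f = 14.7 cm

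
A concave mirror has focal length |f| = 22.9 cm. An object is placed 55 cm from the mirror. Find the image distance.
f = +22.9 cm (concave); 1/di = 1/f − 1/do → di = 39.24 cm (real image, in front of mirror)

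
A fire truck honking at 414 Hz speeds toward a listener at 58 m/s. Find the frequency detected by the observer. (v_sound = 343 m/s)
f_obs = f·v/(v − v_s) = 498.3 Hz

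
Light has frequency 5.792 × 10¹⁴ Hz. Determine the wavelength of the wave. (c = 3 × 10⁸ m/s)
λ = c/f = 518 nm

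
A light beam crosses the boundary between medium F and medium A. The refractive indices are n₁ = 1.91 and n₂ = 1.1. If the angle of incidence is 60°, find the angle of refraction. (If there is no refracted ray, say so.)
sin θ₂ = (n₁/n₂)·sin θ₁ = 1.504 > 1, so there is no refracted ray — the light undergoes total internal reflection.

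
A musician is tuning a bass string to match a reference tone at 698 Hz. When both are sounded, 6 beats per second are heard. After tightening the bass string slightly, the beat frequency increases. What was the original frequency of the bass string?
704 Hz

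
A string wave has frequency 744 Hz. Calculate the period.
T = 1/f = 0.001344 s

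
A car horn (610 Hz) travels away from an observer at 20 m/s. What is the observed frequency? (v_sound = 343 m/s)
f_obs = f·v/(v + v_s) = 576.4 Hz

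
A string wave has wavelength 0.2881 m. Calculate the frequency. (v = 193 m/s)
f = v/λ = 669.9 Hz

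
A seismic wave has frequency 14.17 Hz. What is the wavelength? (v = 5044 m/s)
λ = v/f = 356 m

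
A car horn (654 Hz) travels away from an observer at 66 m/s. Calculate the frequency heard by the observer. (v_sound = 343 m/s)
f_obs = f·v/(v + v_s) = 548.5 Hz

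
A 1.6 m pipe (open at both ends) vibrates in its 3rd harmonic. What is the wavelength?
λₙ = 2L/n = 1.067 m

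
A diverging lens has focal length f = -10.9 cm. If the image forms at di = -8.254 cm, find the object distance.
1/do = 1/f − 1/di → do = 34 cm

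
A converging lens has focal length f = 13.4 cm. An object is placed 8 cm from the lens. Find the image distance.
1/di = 1/f − 1/do → di = -19.85 cm (virtual image)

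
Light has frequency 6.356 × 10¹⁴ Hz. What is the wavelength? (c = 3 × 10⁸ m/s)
λ = c/f = 472 nm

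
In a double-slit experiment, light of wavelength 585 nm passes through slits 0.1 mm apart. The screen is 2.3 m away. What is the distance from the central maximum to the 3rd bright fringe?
y = mλL/d = 40.36 mm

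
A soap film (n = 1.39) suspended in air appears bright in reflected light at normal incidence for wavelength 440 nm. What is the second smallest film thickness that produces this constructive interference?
2nt = (m − ½)λ with m = 2 → t = (m − ½)λ/(2n) = 237.4 nm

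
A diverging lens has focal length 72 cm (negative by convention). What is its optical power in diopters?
P = 1/f = -1.389 D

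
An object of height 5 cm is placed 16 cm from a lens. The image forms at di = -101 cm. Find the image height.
hi = (-di/do) × ho = 31.56 cm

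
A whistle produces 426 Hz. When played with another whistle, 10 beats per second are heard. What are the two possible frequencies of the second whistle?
f₂ = 426 ± 10 Hz → 436 Hz or 416 Hz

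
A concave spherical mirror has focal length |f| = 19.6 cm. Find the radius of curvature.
R = 2|f| = 39.2 cm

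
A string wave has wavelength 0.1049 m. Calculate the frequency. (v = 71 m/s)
f = v/λ = 676.8 Hz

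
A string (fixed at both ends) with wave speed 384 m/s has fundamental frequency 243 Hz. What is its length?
L = v/(2f₁) = 0.7901 m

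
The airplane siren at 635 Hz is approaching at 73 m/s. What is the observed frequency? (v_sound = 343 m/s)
f_obs = f·v/(v − v_s) = 806.7 Hz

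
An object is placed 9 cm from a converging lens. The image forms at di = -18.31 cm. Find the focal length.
1/f = 1/do + 1/di → f = 17.7 cm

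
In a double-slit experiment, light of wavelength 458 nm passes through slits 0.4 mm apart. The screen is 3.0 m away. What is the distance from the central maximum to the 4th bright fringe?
y = mλL/d = 13.74 mm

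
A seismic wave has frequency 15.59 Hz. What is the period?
T = 1/f = 0.06414 s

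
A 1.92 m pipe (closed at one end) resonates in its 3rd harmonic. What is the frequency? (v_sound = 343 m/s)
fₙ = nv/(4L) = 134 Hz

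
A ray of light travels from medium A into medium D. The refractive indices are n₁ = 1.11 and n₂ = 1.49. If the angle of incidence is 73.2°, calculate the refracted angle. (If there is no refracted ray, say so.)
sin θ₂ = (n₁/n₂)·sin θ₁ = 0.7132 → θ₂ = 45.49°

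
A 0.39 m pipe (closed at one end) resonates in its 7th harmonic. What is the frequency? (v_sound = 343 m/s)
fₙ = nv/(4L) = 1539 Hz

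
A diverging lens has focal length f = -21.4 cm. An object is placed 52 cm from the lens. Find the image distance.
1/di = 1/f − 1/do → di = -15.16 cm (virtual image)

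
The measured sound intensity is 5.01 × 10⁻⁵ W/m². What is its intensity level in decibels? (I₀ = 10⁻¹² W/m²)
β = 10·log₁₀(I/I₀) = 77 dB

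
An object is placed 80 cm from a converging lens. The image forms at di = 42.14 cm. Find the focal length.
1/f = 1/do + 1/di → f = 27.6 cm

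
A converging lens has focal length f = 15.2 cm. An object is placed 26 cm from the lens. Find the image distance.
1/di = 1/f − 1/do → di = 36.59 cm (real image)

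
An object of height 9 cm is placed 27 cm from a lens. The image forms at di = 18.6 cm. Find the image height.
hi = (-di/do) × ho = -6.2 cm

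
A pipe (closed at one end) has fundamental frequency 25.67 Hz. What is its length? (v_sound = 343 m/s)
L = v/(4f₁) = 3.34 m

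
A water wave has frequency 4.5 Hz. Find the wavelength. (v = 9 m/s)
λ = v/f = 2 m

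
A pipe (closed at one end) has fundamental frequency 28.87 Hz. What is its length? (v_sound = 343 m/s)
L = v/(4f₁) = 2.97 m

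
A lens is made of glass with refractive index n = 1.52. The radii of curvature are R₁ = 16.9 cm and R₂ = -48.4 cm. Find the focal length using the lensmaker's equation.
1/f = (n − 1)(1/R₁ − 1/R₂) → f = 24.09 cm (converging lens)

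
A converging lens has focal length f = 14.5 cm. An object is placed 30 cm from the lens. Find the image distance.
1/di = 1/f − 1/do → di = 28.06 cm (real image)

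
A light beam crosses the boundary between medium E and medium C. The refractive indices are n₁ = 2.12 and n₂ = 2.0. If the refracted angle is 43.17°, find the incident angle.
sin θ₁ = (n₂/n₁)·sin θ₂ → θ₁ = 40.2°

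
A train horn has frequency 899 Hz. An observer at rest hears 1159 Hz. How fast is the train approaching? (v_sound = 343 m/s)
v_s = v·(1 − f/f_obs) = 76.95 m/s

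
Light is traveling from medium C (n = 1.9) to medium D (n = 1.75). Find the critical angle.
θc = arcsin(n₂/n₁) = 67.08°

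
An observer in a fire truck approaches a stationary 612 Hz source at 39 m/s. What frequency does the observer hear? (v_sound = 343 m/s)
f_obs = f·(v + v_o)/v = 681.6 Hz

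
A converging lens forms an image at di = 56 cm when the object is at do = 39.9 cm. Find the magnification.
M = −di/do = -1.404 (inverted image)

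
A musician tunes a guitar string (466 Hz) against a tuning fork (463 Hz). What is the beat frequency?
3 Hz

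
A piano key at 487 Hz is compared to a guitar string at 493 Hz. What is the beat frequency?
6 Hz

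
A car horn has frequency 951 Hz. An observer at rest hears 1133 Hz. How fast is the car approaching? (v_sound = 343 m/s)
v_s = v·(1 − f/f_obs) = 55.1 m/s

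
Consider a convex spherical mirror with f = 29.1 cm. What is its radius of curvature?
R = 2|f| = 58.2 cm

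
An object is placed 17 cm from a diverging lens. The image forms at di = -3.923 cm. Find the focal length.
1/f = 1/do + 1/di → f = -5.1 cm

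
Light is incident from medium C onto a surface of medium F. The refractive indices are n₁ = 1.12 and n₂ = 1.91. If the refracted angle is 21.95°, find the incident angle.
sin θ₁ = (n₂/n₁)·sin θ₂ → θ₁ = 39.6°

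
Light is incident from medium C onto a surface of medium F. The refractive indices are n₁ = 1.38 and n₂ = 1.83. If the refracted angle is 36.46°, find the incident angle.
sin θ₁ = (n₂/n₁)·sin θ₂ → θ₁ = 52°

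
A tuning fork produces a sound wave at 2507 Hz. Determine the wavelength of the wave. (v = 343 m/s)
λ = v/f = 0.1368 m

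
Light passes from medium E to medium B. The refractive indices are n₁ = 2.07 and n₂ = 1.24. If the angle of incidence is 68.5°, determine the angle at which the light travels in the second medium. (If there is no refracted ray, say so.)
sin θ₂ = (n₁/n₂)·sin θ₁ = 1.553 > 1, so there is no refracted ray — the light undergoes total internal reflection.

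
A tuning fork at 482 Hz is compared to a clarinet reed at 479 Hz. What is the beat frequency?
3 Hz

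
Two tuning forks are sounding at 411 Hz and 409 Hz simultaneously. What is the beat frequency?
2 Hz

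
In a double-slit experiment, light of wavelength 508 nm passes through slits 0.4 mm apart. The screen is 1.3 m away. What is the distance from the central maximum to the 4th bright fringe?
y = mλL/d = 6.604 mm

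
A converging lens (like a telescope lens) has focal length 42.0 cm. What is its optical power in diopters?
P = 1/f = 2.381 D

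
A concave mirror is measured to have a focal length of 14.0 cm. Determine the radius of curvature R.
R = 2|f| = 28 cm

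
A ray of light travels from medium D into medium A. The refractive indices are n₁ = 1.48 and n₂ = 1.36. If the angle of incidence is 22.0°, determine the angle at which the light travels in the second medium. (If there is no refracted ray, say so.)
sin θ₂ = (n₁/n₂)·sin θ₁ = 0.4077 → θ₂ = 24.06°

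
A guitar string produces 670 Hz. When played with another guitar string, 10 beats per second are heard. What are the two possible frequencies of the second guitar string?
f₂ = 670 ± 10 Hz → 680 Hz or 660 Hz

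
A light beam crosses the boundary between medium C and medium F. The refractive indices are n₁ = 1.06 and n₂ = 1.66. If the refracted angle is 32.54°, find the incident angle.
sin θ₁ = (n₂/n₁)·sin θ₂ → θ₁ = 57.39°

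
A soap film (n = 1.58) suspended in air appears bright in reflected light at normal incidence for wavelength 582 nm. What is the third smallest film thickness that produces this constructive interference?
2nt = (m − ½)λ with m = 3 → t = (m − ½)λ/(2n) = 460.4 nm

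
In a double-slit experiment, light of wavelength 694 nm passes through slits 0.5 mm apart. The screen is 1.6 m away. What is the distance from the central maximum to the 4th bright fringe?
y = mλL/d = 8.883 mm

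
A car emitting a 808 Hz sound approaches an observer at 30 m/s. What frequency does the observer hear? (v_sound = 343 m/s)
f_obs = f·v/(v − v_s) = 885.4 Hz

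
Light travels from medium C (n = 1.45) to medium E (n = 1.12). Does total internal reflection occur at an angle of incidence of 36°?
θc = arcsin(n₂/n₁) = 50.57°; 36° < θc, so no — the ray refracts.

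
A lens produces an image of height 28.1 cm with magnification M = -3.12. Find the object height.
ho = |hi|/|M| = 9.006 cm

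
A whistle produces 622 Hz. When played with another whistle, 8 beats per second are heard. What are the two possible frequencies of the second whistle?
f₂ = 622 ± 8 Hz → 630 Hz or 614 Hz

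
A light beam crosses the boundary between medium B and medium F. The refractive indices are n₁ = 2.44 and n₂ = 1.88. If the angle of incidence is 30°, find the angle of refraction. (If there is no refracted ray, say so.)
sin θ₂ = (n₁/n₂)·sin θ₁ = 0.6489 → θ₂ = 40.46°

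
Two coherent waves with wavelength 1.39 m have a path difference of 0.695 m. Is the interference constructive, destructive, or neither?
destructive — path difference = 0.5λ, an odd multiple of λ/2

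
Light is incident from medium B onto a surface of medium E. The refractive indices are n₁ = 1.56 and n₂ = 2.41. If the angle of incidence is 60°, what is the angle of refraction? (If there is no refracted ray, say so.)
sin θ₂ = (n₁/n₂)·sin θ₁ = 0.5606 → θ₂ = 34.1°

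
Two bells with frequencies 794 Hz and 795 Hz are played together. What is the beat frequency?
1 Hz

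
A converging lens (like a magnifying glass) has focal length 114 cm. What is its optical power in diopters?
P = 1/f = 0.8772 D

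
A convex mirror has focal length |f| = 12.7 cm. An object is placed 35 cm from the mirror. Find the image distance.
f = −12.7 cm (convex); 1/di = 1/f − 1/do → di = -9.319 cm (virtual image, behind mirror)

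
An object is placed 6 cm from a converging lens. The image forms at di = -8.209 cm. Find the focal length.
1/f = 1/do + 1/di → f = 22.3 cm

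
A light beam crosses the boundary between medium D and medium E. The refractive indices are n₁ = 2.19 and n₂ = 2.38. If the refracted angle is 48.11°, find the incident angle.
sin θ₁ = (n₂/n₁)·sin θ₂ → θ₁ = 54°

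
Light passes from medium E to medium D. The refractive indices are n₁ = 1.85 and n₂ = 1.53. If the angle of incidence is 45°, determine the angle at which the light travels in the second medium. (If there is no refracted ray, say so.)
sin θ₂ = (n₁/n₂)·sin θ₁ = 0.855 → θ₂ = 58.76°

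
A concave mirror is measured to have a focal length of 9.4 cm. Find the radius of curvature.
R = 2|f| = 18.8 cm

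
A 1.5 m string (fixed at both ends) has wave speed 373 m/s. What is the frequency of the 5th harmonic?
fₙ = nv/(2L) = 621.7 Hz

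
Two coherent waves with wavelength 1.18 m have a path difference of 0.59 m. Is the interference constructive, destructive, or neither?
destructive — path difference = 0.5λ, an odd multiple of λ/2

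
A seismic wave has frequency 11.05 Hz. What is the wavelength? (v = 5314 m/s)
λ = v/f = 480.9 m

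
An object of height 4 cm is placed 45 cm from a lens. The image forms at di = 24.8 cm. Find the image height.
hi = (-di/do) × ho = -2.204 cm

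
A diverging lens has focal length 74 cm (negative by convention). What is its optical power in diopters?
P = 1/f = -1.351 D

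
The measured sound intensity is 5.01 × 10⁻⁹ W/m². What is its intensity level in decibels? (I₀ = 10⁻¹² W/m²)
β = 10·log₁₀(I/I₀) = 37 dB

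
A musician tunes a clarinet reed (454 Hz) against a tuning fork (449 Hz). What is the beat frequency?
5 Hz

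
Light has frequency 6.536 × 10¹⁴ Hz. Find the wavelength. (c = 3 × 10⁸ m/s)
λ = c/f = 459 nm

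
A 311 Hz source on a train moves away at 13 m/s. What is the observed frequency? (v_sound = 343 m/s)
f_obs = f·v/(v + v_s) = 299.6 Hz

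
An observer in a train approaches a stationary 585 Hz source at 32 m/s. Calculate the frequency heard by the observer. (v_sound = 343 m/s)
f_obs = f·(v + v_o)/v = 639.6 Hz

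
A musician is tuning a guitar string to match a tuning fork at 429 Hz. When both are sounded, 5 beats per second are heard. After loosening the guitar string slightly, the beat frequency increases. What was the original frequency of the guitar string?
424 Hz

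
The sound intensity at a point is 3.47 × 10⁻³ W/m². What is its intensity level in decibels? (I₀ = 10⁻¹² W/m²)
β = 10·log₁₀(I/I₀) = 95.4 dB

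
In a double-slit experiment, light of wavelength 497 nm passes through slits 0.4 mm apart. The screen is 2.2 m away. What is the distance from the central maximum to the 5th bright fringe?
y = mλL/d = 13.67 mm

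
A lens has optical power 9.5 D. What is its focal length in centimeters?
f = 1/P = 10.53 cm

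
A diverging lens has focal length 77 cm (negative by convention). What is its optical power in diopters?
P = 1/f = -1.299 D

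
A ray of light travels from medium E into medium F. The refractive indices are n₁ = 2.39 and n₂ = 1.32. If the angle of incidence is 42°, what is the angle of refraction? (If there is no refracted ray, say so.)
sin θ₂ = (n₁/n₂)·sin θ₁ = 1.212 > 1, so there is no refracted ray — the light undergoes total internal reflection.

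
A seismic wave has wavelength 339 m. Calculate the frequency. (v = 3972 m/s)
f = v/λ = 11.72 Hz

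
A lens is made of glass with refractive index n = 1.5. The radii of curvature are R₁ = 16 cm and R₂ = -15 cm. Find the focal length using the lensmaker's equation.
1/f = (n − 1)(1/R₁ − 1/R₂) → f = 15.48 cm (converging lens)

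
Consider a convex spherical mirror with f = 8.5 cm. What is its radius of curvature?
R = 2|f| = 17 cm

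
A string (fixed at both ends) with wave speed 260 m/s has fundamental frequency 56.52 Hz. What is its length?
L = v/(2f₁) = 2.3 m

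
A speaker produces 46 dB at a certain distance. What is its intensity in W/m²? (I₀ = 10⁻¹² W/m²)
I = I₀·10^(β/10) = 3.98 × 10⁻⁸ W/m²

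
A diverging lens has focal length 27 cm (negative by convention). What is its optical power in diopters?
P = 1/f = -3.704 D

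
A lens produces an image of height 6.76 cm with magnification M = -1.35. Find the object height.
ho = |hi|/|M| = 5.007 cm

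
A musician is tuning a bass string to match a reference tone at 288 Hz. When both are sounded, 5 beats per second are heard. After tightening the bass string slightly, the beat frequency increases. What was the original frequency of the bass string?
293 Hz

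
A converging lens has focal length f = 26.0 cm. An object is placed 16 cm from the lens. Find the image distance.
1/di = 1/f − 1/do → di = -41.6 cm (virtual image)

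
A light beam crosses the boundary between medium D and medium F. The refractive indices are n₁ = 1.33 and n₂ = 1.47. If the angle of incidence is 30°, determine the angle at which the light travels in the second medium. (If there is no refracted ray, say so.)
sin θ₂ = (n₁/n₂)·sin θ₁ = 0.4524 → θ₂ = 26.9°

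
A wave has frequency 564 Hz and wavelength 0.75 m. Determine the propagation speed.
v = fλ = 423 m/s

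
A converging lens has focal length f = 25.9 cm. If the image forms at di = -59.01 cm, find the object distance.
1/do = 1/f − 1/di → do = 18 cm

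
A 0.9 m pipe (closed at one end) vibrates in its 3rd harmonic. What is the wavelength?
λₙ = 4L/n = 1.2 m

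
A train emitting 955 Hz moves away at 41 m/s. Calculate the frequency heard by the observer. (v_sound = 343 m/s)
f_obs = f·v/(v + v_s) = 853 Hz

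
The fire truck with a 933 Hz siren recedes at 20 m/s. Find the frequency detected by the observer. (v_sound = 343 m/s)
f_obs = f·v/(v + v_s) = 881.6 Hz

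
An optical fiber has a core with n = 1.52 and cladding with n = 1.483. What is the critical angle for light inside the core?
θc = arcsin(n_cladding/n_core) = 77.33°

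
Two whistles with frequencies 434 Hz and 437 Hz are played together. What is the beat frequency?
3 Hz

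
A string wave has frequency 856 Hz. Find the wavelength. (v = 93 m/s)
λ = v/f = 0.1086 m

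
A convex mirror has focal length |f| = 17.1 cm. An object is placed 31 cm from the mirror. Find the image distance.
f = −17.1 cm (convex); 1/di = 1/f − 1/do → di = -11.02 cm (virtual image, behind mirror)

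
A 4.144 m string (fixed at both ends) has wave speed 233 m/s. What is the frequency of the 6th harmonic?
fₙ = nv/(2L) = 168.7 Hz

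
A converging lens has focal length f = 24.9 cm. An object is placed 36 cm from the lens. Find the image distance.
1/di = 1/f − 1/do → di = 80.76 cm (real image)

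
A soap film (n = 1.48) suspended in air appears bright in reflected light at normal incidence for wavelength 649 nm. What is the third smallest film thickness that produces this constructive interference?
2nt = (m − ½)λ with m = 3 → t = (m − ½)λ/(2n) = 548.1 nm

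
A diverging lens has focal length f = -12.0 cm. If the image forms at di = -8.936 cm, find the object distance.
1/do = 1/f − 1/di → do = 35 cm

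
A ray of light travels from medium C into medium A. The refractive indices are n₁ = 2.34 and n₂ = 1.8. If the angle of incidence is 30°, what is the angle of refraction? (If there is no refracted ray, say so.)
sin θ₂ = (n₁/n₂)·sin θ₁ = 0.65 → θ₂ = 40.54°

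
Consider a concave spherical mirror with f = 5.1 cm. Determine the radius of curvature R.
R = 2|f| = 10.2 cm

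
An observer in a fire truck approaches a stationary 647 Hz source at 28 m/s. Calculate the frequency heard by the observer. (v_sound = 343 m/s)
f_obs = f·(v + v_o)/v = 699.8 Hz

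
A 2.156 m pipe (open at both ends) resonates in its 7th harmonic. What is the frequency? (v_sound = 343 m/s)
fₙ = nv/(2L) = 556.8 Hz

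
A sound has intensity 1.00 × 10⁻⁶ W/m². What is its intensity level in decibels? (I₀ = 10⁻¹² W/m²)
β = 10·log₁₀(I/I₀) = 60 dB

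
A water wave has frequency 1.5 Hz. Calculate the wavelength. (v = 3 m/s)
λ = v/f = 2 m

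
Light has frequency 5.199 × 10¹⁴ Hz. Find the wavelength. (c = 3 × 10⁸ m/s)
λ = c/f = 577 nm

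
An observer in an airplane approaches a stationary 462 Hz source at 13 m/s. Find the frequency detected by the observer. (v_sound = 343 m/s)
f_obs = f·(v + v_o)/v = 479.5 Hz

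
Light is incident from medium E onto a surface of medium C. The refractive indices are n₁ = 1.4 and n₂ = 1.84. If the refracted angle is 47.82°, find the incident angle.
sin θ₁ = (n₂/n₁)·sin θ₂ → θ₁ = 76.89°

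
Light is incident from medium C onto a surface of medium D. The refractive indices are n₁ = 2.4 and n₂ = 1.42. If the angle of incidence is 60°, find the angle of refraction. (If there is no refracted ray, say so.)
sin θ₂ = (n₁/n₂)·sin θ₁ = 1.464 > 1, so there is no refracted ray — the light undergoes total internal reflection.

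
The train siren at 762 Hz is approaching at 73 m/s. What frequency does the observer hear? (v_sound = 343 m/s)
f_obs = f·v/(v − v_s) = 968 Hz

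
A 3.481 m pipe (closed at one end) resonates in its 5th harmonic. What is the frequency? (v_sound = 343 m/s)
fₙ = nv/(4L) = 123.2 Hz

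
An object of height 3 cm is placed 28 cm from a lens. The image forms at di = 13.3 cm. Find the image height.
hi = (-di/do) × ho = -1.425 cm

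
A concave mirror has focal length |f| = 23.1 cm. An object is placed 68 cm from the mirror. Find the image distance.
f = +23.1 cm (concave); 1/di = 1/f − 1/do → di = 34.98 cm (real image, in front of mirror)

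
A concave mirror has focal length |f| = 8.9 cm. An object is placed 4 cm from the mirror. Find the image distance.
f = +8.9 cm (concave); 1/di = 1/f − 1/do → di = -7.265 cm (virtual image, behind mirror)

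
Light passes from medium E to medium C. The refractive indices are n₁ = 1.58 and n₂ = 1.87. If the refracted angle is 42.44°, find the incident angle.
sin θ₁ = (n₂/n₁)·sin θ₂ → θ₁ = 53°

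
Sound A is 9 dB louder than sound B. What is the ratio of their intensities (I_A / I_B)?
I_A/I_B = 10^(Δβ/10) = 7.943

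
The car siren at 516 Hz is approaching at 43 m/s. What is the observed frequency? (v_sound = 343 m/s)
f_obs = f·v/(v − v_s) = 590 Hz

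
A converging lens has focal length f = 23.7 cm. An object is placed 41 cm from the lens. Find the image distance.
1/di = 1/f − 1/do → di = 56.17 cm (real image)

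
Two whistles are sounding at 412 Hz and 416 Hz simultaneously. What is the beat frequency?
4 Hz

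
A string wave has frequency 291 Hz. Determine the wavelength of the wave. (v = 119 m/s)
λ = v/f = 0.4089 m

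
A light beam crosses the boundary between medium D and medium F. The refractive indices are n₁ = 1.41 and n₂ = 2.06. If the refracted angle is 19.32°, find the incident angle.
sin θ₁ = (n₂/n₁)·sin θ₂ → θ₁ = 28.91°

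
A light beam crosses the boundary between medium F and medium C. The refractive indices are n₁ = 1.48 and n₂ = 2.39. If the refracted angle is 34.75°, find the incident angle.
sin θ₁ = (n₂/n₁)·sin θ₂ → θ₁ = 66.99°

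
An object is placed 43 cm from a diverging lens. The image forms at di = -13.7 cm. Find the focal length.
1/f = 1/do + 1/di → f = -20.11 cm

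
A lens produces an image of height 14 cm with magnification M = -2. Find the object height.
ho = |hi|/|M| = 7 cm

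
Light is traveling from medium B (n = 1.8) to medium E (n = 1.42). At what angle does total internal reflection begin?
θc = arcsin(n₂/n₁) = 52.08°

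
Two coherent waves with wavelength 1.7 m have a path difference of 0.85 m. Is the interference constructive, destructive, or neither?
destructive — path difference = 0.5λ, an odd multiple of λ/2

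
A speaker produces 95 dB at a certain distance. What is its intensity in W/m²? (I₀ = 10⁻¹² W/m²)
I = I₀·10^(β/10) = 3.16 × 10⁻³ W/m²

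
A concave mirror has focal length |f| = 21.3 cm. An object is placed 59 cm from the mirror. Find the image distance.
f = +21.3 cm (concave); 1/di = 1/f − 1/do → di = 33.33 cm (real image, in front of mirror)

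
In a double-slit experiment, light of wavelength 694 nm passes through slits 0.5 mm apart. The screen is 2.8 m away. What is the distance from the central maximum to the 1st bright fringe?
y = mλL/d = 3.886 mm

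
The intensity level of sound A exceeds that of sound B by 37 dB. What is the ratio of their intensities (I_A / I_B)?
I_A/I_B = 10^(Δβ/10) = 5012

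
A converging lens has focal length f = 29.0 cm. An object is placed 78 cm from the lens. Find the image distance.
1/di = 1/f − 1/do → di = 46.16 cm (real image)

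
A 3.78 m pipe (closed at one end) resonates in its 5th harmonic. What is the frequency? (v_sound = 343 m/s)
fₙ = nv/(4L) = 113.4 Hz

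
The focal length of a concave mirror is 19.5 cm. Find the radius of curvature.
R = 2|f| = 39 cm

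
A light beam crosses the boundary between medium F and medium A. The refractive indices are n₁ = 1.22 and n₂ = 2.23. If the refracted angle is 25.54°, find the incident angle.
sin θ₁ = (n₂/n₁)·sin θ₂ → θ₁ = 52.01°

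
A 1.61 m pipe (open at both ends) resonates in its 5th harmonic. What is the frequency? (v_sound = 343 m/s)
fₙ = nv/(2L) = 532.6 Hz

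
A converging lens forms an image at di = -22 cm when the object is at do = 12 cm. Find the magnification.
M = −di/do = 1.833 (upright image)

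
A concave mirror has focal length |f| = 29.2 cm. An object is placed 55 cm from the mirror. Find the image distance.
f = +29.2 cm (concave); 1/di = 1/f − 1/do → di = 62.25 cm (real image, in front of mirror)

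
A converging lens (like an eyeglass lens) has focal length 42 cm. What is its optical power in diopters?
P = 1/f = 2.381 D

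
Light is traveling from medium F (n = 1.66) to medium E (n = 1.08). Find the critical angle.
θc = arcsin(n₂/n₁) = 40.59°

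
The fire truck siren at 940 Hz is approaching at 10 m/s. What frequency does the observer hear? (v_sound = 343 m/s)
f_obs = f·v/(v − v_s) = 968.2 Hz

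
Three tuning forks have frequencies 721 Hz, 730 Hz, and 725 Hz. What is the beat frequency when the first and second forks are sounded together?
9 Hz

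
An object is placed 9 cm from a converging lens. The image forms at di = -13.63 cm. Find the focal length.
1/f = 1/do + 1/di → f = 26.49 cm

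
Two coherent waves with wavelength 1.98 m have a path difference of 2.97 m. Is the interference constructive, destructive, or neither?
destructive — path difference = 1.5λ, an odd multiple of λ/2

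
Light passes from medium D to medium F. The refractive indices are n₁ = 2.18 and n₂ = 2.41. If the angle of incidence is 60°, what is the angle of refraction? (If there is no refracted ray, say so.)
sin θ₂ = (n₁/n₂)·sin θ₁ = 0.7834 → θ₂ = 51.57°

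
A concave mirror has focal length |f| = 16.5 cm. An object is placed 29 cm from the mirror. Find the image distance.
f = +16.5 cm (concave); 1/di = 1/f − 1/do → di = 38.28 cm (real image, in front of mirror)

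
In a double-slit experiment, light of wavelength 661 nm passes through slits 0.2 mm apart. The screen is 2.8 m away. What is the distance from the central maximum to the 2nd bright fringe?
y = mλL/d = 18.51 mm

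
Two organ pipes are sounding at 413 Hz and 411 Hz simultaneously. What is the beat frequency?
2 Hz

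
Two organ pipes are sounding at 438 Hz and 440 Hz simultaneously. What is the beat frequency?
2 Hz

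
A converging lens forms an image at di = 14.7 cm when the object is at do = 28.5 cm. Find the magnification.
M = −di/do = -0.5158 (inverted image)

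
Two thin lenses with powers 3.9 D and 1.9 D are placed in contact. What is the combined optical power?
P_total = P₁ + P₂ = 5.8 D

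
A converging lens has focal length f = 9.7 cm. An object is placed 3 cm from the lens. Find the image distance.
1/di = 1/f − 1/do → di = -4.343 cm (virtual image)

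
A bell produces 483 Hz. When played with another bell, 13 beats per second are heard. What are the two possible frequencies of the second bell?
f₂ = 483 ± 13 Hz → 496 Hz or 470 Hz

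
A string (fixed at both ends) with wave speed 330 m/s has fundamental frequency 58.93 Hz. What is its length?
L = v/(2f₁) = 2.8 m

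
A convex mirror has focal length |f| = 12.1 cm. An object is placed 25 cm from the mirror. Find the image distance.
f = −12.1 cm (convex); 1/di = 1/f − 1/do → di = -8.154 cm (virtual image, behind mirror)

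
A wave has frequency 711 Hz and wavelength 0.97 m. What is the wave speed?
v = fλ = 689.7 m/s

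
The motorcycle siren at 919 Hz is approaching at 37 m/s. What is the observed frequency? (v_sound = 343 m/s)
f_obs = f·v/(v − v_s) = 1030 Hz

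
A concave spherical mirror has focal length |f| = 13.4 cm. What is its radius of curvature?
R = 2|f| = 26.8 cm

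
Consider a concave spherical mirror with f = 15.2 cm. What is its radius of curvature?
R = 2|f| = 30.4 cm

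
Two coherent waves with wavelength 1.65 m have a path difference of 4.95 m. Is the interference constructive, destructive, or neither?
constructive — path difference = 3λ, a whole number of wavelengths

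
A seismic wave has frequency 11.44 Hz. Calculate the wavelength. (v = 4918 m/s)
λ = v/f = 429.9 m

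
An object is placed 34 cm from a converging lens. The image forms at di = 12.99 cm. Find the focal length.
1/f = 1/do + 1/di → f = 9.399 cm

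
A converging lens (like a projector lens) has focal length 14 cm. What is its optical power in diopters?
P = 1/f = 7.143 D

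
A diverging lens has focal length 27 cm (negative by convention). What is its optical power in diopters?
P = 1/f = -3.704 D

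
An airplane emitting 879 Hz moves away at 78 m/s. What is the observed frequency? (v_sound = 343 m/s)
f_obs = f·v/(v + v_s) = 716.1 Hz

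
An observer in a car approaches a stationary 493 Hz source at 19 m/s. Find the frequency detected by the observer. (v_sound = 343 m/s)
f_obs = f·(v + v_o)/v = 520.3 Hz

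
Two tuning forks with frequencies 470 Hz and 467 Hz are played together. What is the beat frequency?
3 Hz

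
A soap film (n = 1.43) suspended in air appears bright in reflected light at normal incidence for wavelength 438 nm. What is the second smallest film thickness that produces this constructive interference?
2nt = (m − ½)λ with m = 2 → t = (m − ½)λ/(2n) = 229.7 nm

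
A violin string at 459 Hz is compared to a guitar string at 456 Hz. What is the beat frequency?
3 Hz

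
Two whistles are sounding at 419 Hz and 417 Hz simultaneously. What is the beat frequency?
2 Hz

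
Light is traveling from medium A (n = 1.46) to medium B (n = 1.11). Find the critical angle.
θc = arcsin(n₂/n₁) = 49.49°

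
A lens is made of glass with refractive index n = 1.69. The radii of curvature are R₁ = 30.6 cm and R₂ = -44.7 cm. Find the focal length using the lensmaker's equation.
1/f = (n − 1)(1/R₁ − 1/R₂) → f = 26.33 cm (converging lens)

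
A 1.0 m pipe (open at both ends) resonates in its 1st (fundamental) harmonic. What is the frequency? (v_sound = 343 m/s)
fₙ = nv/(2L) = 171.5 Hz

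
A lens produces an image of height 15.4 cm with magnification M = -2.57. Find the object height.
ho = |hi|/|M| = 5.992 cm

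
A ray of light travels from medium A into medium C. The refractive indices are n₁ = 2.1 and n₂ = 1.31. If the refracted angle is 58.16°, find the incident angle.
sin θ₁ = (n₂/n₁)·sin θ₂ → θ₁ = 32°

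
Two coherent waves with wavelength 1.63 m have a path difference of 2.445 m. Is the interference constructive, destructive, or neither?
destructive — path difference = 1.5λ, an odd multiple of λ/2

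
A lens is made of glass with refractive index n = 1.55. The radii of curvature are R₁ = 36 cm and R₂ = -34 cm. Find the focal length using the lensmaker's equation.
1/f = (n − 1)(1/R₁ − 1/R₂) → f = 31.79 cm (converging lens)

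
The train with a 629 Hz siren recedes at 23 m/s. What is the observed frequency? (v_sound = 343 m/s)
f_obs = f·v/(v + v_s) = 589.5 Hz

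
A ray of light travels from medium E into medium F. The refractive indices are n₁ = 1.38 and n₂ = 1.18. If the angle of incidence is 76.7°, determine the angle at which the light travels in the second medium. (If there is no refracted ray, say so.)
sin θ₂ = (n₁/n₂)·sin θ₁ = 1.138 > 1, so there is no refracted ray — the light undergoes total internal reflection.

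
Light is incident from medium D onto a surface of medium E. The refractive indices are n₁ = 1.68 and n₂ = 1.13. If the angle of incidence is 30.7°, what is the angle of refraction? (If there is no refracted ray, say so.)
sin θ₂ = (n₁/n₂)·sin θ₁ = 0.759 → θ₂ = 49.38°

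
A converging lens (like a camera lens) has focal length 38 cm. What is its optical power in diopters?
P = 1/f = 2.632 D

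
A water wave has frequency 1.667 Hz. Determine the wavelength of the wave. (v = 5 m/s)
λ = v/f = 2.999 m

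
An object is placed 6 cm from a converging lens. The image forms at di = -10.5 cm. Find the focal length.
1/f = 1/do + 1/di → f = 14 cm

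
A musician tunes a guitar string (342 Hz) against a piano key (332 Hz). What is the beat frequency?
10 Hz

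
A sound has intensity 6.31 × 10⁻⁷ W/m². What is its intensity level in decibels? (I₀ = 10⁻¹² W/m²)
β = 10·log₁₀(I/I₀) = 58 dB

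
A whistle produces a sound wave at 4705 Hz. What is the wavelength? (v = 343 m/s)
λ = v/f = 0.0729 m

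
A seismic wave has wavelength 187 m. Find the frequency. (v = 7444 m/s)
f = v/λ = 39.81 Hz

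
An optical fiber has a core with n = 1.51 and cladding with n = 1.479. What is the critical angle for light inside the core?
θc = arcsin(n_cladding/n_core) = 78.37°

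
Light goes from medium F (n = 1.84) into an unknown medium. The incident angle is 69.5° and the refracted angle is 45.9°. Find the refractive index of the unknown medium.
n₂ = n₁·sin θ₁ / sin θ₂ = 2.4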